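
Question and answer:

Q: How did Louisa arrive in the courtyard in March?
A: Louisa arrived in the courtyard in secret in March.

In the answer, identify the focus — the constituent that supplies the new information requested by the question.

in secret

The wh-word "how" asks about the manner.
In the answer, "Louisa", "in March" and "in the courtyard" are given — repeated from the question.
The constituent filling the manner gap is "in secret"; that is the focus and would carry nuclear stress.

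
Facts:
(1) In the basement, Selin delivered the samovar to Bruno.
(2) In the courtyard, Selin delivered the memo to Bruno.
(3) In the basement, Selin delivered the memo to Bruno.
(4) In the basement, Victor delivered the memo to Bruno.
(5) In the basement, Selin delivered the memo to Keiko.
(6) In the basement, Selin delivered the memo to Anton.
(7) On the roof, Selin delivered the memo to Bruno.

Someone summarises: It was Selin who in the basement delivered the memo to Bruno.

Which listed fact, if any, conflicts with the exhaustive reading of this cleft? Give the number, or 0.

4

The cleft puts "Selin" in focus and presupposes the open proposition with the memo as thing and Bruno as recipient and in the basement as setting.
The exhaustive reading says no other agent fits that background.
But fact (4) also has the memo as thing and Bruno as recipient and in the basement as setting, with agent = Victor — so the exhaustive reading fails.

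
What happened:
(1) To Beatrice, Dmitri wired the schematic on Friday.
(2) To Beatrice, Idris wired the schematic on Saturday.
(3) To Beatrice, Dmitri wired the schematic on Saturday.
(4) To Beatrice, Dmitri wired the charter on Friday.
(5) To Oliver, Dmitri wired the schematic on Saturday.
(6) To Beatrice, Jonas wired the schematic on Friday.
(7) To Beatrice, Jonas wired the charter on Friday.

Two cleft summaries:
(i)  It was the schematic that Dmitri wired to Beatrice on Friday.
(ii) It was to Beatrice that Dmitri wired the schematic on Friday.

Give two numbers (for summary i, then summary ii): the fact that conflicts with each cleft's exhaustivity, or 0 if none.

4, 0

Summary (i) focuses "the schematic" (the thing); background same agent, recipient, setting (Dmitri / Beatrice / on Friday). Fact (4) matches that background with thing = the charter — refutes (i).
Summary (ii) focuses "Beatrice" (the recipient); background same agent, thing, setting (Dmitri / the schematic / on Friday). No fact matches that background with a different recipient, so 0.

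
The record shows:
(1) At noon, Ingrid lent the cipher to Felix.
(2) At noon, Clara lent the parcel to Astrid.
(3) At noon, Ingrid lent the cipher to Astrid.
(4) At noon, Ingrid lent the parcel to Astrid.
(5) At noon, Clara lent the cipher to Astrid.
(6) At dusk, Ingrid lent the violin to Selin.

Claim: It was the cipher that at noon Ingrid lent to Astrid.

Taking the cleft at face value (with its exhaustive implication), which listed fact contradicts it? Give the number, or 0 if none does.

The cleft puts "the cipher" in focus and presupposes the open proposition with same agent, recipient, setting (Ingrid / Astrid / at noon).
Exhaustivity: the cipher is the only thing satisfying that background.
But fact (4) also has same agent, recipient, setting (Ingrid / Astrid / at noon), with thing = the parcel — so the exhaustive reading fails.

4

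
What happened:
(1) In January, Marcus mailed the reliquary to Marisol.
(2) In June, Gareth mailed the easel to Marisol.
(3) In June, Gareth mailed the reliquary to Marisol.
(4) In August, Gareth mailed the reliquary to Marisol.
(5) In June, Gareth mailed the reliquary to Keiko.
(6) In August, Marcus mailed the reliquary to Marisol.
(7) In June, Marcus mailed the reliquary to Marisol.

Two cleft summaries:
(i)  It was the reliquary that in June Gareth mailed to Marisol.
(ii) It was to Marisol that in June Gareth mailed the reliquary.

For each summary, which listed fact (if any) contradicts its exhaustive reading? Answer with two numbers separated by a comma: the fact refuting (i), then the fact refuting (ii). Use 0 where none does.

2, 5

(i): focus "the reliquary". Looking for agent = Gareth, recipient = Marisol, setting = in June with some other thing — fact (2) has the easel there. Refuted.
(ii): focus "Marisol". Looking for agent = Gareth, thing = the reliquary, setting = in June with some other recipient — fact (5) has Keiko there. Refuted.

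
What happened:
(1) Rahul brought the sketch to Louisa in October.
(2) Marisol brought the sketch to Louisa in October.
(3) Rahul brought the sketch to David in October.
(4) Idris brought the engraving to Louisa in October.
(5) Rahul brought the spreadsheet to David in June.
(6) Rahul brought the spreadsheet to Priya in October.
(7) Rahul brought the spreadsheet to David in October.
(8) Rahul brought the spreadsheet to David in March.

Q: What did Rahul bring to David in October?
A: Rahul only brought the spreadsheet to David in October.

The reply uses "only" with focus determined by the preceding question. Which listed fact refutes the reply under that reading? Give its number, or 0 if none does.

The question "What did ...?" targets the thing, so in the reply the focus falls on "the spreadsheet".
So "only" ranges over things; the rest (same agent, recipient, setting (Rahul / David / in October)) is presupposed.
Fact (3) keeps same agent, recipient, setting (Rahul / David / in October) but has thing = the sketch; that refutes the reply.
(Fact (6) would refute a reading with focus on the recipient — but that is not what the question asks.)

3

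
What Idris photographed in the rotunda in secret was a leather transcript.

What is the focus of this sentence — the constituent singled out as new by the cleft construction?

a leather transcript

In a pseudo-cleft "What ... was X", the post-copular constituent X is the focus.
Here the focus is "a leather transcript". The backgrounded (presupposed) material includes "Idris", "in the rotunda" and "in secret".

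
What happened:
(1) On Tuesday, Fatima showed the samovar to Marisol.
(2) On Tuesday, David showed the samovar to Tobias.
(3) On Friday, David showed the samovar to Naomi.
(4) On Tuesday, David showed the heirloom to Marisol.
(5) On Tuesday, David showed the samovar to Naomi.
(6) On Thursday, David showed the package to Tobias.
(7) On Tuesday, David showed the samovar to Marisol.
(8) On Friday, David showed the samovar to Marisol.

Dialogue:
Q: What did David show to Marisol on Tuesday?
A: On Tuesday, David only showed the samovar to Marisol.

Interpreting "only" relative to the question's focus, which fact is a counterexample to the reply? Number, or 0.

4

Answering "What did ...?" puts focus on the thing — here, "the samovar".
So "only" ranges over things; the rest (David as agent and Marisol as recipient and on Tuesday as setting) is presupposed.
Fact (4) shares the background with a different thing (the heirloom) — counterexample.
(Fact (2) would refute a reading with focus on the recipient — but that is not what the question asks.)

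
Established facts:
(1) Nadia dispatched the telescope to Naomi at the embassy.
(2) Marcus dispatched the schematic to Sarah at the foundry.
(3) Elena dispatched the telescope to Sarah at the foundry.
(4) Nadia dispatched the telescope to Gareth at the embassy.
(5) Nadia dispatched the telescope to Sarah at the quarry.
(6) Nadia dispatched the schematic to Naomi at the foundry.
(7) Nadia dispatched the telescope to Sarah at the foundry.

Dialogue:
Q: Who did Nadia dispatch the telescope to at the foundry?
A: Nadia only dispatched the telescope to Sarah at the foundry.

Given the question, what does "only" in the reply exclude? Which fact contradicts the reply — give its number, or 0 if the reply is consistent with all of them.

0

Answering "Who did ... to ...?" puts focus on the recipient — here, "Sarah".
So "only" ranges over recipients; the rest (same agent, thing, setting (Nadia / the telescope / at the foundry)) is presupposed.
No fact keeps same agent, thing, setting (Nadia / the telescope / at the foundry) while changing the recipient; every other fact differs on something backgrounded. The reply stands.
(Fact (5) would refute a reading with focus on the setting — but that is not what the question asks.)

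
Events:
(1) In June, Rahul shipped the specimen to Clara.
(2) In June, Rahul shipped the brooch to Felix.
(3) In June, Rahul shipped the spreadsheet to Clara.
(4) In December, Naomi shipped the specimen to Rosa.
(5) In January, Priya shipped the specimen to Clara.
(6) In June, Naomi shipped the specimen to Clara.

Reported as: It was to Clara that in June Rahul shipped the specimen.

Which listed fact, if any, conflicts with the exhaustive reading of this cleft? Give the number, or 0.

Focus of the cleft: "Clara" (the recipient). Presupposed background: same agent, thing, setting (Rahul / the specimen / in June).
Exhaustivity: Clara is the only recipient satisfying that background.
No listed fact matches the background with a different recipient. Exhaustivity holds.

0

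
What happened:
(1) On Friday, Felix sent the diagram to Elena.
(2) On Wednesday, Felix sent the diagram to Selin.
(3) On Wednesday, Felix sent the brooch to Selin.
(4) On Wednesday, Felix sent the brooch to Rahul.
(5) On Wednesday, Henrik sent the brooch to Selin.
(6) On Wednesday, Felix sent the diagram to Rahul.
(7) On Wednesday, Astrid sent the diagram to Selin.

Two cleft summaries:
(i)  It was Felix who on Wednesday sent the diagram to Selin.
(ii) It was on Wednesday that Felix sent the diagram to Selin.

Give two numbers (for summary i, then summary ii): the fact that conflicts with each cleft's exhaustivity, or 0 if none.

7, 0

Summary (i) focuses "Felix" (the agent); background thing = the diagram, recipient = Selin, setting = on Wednesday. Fact (7) matches that background with agent = Astrid — refutes (i).
Summary (ii) focuses "on Wednesday" (the setting); background agent = Felix, thing = the diagram, recipient = Selin. No fact matches that background with a different setting, so 0.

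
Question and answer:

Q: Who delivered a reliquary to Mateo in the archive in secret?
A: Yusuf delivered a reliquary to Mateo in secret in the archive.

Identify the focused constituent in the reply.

Yusuf

The wh-word "who" asks about the subject (agent).
In the answer, "a reliquary", "to Mateo", "in the archive" and "in secret" are given — repeated from the question.
The constituent filling the subject (agent) gap is "Yusuf"; that is the focus and would carry nuclear stress.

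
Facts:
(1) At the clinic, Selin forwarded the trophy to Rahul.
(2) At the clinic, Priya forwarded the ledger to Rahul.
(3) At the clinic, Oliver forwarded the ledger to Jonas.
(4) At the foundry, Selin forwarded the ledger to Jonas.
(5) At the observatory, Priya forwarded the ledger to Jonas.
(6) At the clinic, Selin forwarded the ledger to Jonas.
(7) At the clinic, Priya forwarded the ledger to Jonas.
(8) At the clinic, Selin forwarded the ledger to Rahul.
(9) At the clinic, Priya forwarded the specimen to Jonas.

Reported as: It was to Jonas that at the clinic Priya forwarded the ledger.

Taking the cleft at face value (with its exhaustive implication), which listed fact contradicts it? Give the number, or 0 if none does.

The cleft puts "Jonas" in focus and presupposes the open proposition with agent = Priya, thing = the ledger, setting = at the clinic.
The exhaustive reading says no other recipient fits that background.
But fact (2) also has agent = Priya, thing = the ledger, setting = at the clinic, with recipient = Rahul — so the exhaustive reading fails.

2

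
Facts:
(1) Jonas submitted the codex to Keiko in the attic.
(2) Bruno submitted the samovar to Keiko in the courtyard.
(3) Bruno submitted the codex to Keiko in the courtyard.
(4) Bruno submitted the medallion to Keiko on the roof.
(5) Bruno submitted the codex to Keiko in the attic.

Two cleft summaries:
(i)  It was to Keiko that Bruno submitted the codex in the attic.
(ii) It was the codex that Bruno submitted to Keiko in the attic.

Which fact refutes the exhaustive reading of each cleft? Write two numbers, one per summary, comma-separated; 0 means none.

0, 0

(i): focus "Keiko". No fact shares Bruno as agent and the codex as thing and in the attic as setting with a different recipient. 0.
(ii): focus "the codex". No fact shares Bruno as agent and Keiko as recipient and in the attic as setting with a different thing. 0.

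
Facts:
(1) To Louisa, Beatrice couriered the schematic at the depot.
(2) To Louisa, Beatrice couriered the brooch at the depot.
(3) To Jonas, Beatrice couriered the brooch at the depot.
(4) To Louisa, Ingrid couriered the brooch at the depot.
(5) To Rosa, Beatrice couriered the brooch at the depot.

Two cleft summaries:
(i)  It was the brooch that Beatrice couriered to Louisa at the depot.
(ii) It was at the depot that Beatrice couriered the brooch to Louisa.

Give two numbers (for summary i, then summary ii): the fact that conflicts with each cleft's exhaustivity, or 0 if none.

(i): focus "the brooch". Looking for same agent, recipient, setting (Beatrice / Louisa / at the depot) with some other thing — fact (1) has the schematic there. Refuted.
(ii): focus "at the depot". No fact shares same agent, thing, recipient (Beatrice / the brooch / Louisa) with a different setting. 0.

1, 0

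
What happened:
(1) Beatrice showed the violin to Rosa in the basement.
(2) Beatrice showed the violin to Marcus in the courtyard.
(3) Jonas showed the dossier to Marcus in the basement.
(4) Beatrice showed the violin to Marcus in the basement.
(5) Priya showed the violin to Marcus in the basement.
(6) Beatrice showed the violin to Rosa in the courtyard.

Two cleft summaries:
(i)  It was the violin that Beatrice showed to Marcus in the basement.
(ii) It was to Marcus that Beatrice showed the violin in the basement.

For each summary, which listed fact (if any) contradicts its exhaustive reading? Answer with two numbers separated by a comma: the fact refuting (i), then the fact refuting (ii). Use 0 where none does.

0, 1

Summary (i) focuses "the violin" (the thing); background agent = Beatrice, recipient = Marcus, setting = in the basement. No fact matches that background with a different thing, so 0.
Summary (ii) focuses "Marcus" (the recipient); background agent = Beatrice, thing = the violin, setting = in the basement. Fact (1) matches that background with recipient = Rosa — refutes (ii).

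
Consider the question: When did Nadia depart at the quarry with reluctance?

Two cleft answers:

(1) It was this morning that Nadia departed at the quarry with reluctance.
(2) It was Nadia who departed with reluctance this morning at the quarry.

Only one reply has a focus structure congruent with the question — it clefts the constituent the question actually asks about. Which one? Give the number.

The question word "when" targets the time.
Option (1) clefts "this morning" — that matches what the question asks about.
Option (2) clefts "Nadia" — the subject (agent), not what was asked.
So the congruent reply is (1).

1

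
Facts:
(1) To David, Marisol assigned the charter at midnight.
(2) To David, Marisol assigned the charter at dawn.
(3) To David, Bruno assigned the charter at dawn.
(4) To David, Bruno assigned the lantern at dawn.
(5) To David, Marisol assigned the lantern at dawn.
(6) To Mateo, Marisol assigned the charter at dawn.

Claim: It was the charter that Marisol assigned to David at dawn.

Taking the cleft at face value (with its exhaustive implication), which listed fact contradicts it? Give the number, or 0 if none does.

5

Focus of the cleft: "the charter" (the thing). Presupposed background: same agent, recipient, setting (Marisol / David / at dawn).
Exhaustivity: the charter is the only thing satisfying that background.
But fact (5) also has same agent, recipient, setting (Marisol / David / at dawn), with thing = the lantern — so the exhaustive reading fails.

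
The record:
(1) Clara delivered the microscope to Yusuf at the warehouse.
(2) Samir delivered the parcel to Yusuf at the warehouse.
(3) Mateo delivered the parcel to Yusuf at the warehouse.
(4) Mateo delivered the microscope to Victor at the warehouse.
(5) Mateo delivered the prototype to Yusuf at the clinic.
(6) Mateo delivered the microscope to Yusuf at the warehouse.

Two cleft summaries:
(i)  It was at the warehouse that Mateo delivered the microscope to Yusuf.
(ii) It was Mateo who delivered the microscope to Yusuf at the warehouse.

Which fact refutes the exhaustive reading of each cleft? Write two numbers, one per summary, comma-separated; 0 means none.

Summary (i) focuses "at the warehouse" (the setting); background Mateo as agent and the microscope as thing and Yusuf as recipient. No fact matches that background with a different setting, so 0.
Summary (ii) focuses "Mateo" (the agent); background the microscope as thing and Yusuf as recipient and at the warehouse as setting. Fact (1) matches that background with agent = Clara — refutes (ii).

0, 1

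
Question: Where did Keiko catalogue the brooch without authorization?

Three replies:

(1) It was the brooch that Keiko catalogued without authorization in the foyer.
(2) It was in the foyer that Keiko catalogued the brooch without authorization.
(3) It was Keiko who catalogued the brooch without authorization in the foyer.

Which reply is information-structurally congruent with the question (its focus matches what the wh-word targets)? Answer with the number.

The question word "where" targets the location.
Option (1) clefts "the brooch" — the direct object, not what was asked.
Option (2) clefts "in the foyer" — that matches what the question asks about.
Option (3) clefts "Keiko" — the subject (agent), not what was asked.
So the congruent reply is (2).

2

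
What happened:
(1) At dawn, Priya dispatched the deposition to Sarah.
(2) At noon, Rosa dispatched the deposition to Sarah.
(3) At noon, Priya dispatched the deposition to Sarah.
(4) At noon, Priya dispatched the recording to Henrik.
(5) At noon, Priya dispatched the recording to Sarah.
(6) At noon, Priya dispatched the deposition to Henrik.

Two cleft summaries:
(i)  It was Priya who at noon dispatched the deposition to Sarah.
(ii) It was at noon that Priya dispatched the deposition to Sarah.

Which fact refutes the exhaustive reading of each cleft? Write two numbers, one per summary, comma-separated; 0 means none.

2, 1

Summary (i) focuses "Priya" (the agent); background same thing, recipient, setting (the deposition / Sarah / at noon). Fact (2) matches that background with agent = Rosa — refutes (i).
Summary (ii) focuses "at noon" (the setting); background same agent, thing, recipient (Priya / the deposition / Sarah). Fact (1) matches that background with setting = at dawn — refutes (ii).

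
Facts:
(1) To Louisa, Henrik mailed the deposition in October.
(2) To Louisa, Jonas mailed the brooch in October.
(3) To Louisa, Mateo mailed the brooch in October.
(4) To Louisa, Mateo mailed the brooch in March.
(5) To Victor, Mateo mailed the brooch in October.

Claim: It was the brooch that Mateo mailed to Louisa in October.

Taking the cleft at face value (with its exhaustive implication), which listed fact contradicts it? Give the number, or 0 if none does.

0

Focus of the cleft: "the brooch" (the thing). Presupposed background: agent = Mateo, recipient = Louisa, setting = in October.
Exhaustivity: the brooch is the only thing satisfying that background.
Every other fact differs from the presupposition on some backgrounded slot, so none challenges the exhaustivity.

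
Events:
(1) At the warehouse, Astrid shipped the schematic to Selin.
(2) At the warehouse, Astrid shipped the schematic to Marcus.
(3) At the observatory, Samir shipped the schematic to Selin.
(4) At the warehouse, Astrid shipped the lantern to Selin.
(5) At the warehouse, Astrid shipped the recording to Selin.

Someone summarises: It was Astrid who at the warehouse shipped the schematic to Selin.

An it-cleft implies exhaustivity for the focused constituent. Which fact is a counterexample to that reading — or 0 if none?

Focus of the cleft: "Astrid" (the agent). Presupposed background: the schematic as thing and Selin as recipient and at the warehouse as setting.
Exhaustivity: Astrid is the only agent satisfying that background.
No listed fact matches the background with a different agent. Exhaustivity holds.

0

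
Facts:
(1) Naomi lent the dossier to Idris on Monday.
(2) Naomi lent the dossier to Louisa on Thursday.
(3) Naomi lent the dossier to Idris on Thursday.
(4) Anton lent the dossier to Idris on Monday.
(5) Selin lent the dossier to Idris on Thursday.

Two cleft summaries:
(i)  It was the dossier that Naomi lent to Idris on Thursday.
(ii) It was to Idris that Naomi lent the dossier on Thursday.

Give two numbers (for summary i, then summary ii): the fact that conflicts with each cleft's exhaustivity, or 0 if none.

(i): focus "the dossier". No fact shares Naomi as agent and Idris as recipient and on Thursday as setting with a different thing. 0.
(ii): focus "Idris". Looking for Naomi as agent and the dossier as thing and on Thursday as setting with some other recipient — fact (2) has Louisa there. Refuted.

0, 2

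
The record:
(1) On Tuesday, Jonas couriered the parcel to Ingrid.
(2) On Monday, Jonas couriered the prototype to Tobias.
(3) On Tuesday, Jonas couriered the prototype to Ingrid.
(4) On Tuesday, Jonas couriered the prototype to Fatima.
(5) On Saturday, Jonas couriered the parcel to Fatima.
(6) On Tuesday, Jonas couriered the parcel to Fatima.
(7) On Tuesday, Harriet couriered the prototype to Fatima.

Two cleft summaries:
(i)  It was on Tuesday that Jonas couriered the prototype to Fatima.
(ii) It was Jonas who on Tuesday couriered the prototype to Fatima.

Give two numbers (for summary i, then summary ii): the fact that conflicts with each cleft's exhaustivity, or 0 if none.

0, 7

Summary (i) focuses "on Tuesday" (the setting); background Jonas as agent and the prototype as thing and Fatima as recipient. No fact matches that background with a different setting, so 0.
Summary (ii) focuses "Jonas" (the agent); background the prototype as thing and Fatima as recipient and on Tuesday as setting. Fact (7) matches that background with agent = Harriet — refutes (ii).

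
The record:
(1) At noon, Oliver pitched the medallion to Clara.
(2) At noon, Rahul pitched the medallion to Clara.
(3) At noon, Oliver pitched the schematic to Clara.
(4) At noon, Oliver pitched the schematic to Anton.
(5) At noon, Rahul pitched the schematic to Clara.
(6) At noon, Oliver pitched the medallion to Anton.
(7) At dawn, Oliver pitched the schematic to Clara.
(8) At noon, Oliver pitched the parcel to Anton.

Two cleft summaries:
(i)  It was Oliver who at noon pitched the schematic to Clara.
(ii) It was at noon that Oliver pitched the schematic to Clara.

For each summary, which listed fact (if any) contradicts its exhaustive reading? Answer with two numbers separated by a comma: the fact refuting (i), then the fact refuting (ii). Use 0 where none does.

(i): focus "Oliver". Looking for thing = the schematic, recipient = Clara, setting = at noon with some other agent — fact (5) has Rahul there. Refuted.
(ii): focus "at noon". Looking for agent = Oliver, thing = the schematic, recipient = Clara with some other setting — fact (7) has at dawn there. Refuted.

5, 7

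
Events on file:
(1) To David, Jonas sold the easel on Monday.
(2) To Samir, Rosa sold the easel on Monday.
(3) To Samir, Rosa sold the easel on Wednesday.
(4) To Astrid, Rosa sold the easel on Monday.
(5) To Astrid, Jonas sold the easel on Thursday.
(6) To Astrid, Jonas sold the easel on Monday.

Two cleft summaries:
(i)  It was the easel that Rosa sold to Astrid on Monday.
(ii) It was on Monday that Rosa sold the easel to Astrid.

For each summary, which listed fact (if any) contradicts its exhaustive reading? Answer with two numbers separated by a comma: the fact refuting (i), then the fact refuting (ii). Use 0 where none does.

Summary (i) focuses "the easel" (the thing); background same agent, recipient, setting (Rosa / Astrid / on Monday). No fact matches that background with a different thing, so 0.
Summary (ii) focuses "on Monday" (the setting); background same agent, thing, recipient (Rosa / the easel / Astrid). No fact matches that background with a different setting, so 0.

0, 0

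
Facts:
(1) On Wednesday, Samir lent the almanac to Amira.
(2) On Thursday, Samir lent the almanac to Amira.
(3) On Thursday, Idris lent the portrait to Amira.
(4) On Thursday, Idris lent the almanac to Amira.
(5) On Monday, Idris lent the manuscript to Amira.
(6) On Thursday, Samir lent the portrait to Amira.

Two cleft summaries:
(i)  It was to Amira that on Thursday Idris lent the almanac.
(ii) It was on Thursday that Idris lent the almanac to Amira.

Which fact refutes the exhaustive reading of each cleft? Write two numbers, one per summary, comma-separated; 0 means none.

Summary (i) focuses "Amira" (the recipient); background same agent, thing, setting (Idris / the almanac / on Thursday). No fact matches that background with a different recipient, so 0.
Summary (ii) focuses "on Thursday" (the setting); background same agent, thing, recipient (Idris / the almanac / Amira). No fact matches that background with a different setting, so 0.

0, 0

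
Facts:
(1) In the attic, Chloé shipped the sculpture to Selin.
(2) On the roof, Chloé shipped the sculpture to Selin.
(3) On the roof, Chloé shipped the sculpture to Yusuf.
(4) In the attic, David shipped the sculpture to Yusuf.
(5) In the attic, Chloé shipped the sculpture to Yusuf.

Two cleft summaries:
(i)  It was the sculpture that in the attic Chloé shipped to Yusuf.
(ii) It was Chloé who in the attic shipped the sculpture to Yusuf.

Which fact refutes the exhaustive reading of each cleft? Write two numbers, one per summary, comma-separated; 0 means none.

(i): focus "the sculpture". No fact shares Chloé as agent and Yusuf as recipient and in the attic as setting with a different thing. 0.
(ii): focus "Chloé". Looking for the sculpture as thing and Yusuf as recipient and in the attic as setting with some other agent — fact (4) has David there. Refuted.

0, 4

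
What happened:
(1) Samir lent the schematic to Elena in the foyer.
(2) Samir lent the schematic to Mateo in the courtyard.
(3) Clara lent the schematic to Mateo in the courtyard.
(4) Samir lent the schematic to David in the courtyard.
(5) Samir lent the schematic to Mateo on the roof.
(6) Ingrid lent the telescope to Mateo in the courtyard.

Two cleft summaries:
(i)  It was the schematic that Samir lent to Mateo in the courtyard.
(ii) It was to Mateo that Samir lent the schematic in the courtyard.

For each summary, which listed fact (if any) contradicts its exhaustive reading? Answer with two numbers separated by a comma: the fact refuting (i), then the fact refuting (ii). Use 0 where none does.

(i): focus "the schematic". No fact shares Samir as agent and Mateo as recipient and in the courtyard as setting with a different thing. 0.
(ii): focus "Mateo". Looking for Samir as agent and the schematic as thing and in the courtyard as setting with some other recipient — fact (4) has David there. Refuted.

0, 4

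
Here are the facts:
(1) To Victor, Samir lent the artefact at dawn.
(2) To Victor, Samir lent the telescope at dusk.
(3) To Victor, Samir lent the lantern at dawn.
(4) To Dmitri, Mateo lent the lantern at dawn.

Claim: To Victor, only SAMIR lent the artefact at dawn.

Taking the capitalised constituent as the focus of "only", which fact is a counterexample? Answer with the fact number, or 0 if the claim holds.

The capitals mark "Samir" as focus. So "only" rules out other agents, with the rest (thing = the artefact, recipient = Victor, setting = at dawn) as background.
No fact matches thing = the artefact, recipient = Victor, setting = at dawn with a different agent — every other fact differs on at least one backgrounded slot. So no fact refutes it.

0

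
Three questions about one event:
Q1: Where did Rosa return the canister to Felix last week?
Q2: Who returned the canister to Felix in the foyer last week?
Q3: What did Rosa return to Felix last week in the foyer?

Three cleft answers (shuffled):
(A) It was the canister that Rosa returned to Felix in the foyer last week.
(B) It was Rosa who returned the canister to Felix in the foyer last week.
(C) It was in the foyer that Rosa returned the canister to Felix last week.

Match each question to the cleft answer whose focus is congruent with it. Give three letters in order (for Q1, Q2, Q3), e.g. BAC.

CBA

Q1 asks about the location; cleft (C) focuses "in the foyer", which is the location — so Q1 → C.
Q2 asks about the subject (agent); cleft (B) focuses "Rosa", which is the subject (agent) — so Q2 → B.
Q3 asks about the direct object; cleft (A) focuses "the canister", which is the direct object — so Q3 → A.
Mapping: Q1→C, Q2→B, Q3→A.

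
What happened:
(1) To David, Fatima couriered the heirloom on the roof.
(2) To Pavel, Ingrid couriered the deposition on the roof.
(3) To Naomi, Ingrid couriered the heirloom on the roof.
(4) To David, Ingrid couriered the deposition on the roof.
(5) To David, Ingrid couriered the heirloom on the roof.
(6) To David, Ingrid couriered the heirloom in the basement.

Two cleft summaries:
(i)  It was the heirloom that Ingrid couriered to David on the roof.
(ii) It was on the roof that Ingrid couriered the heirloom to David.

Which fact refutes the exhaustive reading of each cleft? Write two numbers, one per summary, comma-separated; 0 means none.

4, 6

(i): focus "the heirloom". Looking for same agent, recipient, setting (Ingrid / David / on the roof) with some other thing — fact (4) has the deposition there. Refuted.
(ii): focus "on the roof". Looking for same agent, thing, recipient (Ingrid / the heirloom / David) with some other setting — fact (6) has in the basement there. Refuted.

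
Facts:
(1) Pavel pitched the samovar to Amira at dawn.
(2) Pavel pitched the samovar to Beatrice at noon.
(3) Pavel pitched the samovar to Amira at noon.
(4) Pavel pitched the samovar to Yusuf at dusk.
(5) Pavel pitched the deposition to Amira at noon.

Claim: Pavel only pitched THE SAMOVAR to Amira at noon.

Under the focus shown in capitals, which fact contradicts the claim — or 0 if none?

The capitals mark "the samovar" as focus. So "only" rules out other things, with the rest (agent = Pavel, recipient = Amira, setting = at noon) as background.
Fact (5) shares the background but differs in thing (the deposition) — a counterexample.

5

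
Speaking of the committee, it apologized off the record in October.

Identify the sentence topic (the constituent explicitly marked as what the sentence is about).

the committee

The construction explicitly marks "the committee" as what the sentence is about — the topic.
The remainder of the clause is the comment (what is said about the topic).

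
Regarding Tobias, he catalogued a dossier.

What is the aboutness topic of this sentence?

The construction explicitly marks "Tobias" as what the sentence is about — the topic.
The remainder of the clause is the comment (what is said about the topic).

Tobias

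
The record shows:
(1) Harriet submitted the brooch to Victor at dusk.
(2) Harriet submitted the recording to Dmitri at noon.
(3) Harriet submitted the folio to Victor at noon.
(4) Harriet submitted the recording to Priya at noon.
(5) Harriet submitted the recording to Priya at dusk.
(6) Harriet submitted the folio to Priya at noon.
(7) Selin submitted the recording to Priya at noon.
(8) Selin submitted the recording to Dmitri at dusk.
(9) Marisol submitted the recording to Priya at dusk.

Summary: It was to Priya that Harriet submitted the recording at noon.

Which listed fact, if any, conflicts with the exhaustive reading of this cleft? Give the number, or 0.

Focus of the cleft: "Priya" (the recipient). Presupposed background: agent = Harriet, thing = the recording, setting = at noon.
The exhaustive reading says no other recipient fits that background.
But fact (2) also has agent = Harriet, thing = the recording, setting = at noon, with recipient = Dmitri — so the exhaustive reading fails.

2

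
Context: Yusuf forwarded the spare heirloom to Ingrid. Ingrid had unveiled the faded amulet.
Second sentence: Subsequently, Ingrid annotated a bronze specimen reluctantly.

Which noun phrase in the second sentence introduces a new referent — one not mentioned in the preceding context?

a bronze specimen

"Ingrid" in the second sentence is given — already mentioned in the context.
"a bronze specimen" has no antecedent in the context; it is discourse-new (the indefinite article also signals a new referent).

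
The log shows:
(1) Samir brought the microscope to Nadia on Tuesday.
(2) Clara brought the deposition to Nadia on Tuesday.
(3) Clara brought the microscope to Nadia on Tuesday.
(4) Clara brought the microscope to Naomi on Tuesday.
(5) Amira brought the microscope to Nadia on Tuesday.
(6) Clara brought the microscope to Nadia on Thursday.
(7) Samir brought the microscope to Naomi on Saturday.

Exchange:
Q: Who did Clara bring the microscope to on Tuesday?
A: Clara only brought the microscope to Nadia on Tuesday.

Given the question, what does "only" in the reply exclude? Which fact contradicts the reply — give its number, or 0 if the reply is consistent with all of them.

The question "Who did ... to ...?" targets the recipient, so in the reply the focus falls on "Nadia".
"Only" then excludes alternative recipients while the background — agent = Clara, thing = the microscope, setting = on Tuesday — is held fixed.
Fact (4) keeps agent = Clara, thing = the microscope, setting = on Tuesday but has recipient = Naomi; that refutes the reply.
(Fact (6) would refute a reading with focus on the setting — but that is not what the question asks.)

4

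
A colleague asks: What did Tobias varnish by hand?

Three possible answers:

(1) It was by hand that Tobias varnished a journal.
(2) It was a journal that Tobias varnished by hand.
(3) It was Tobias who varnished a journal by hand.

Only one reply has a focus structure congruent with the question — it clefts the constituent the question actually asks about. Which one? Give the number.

The question word "what" targets the direct object.
Option (1) clefts "by hand" — the manner, not what was asked.
Option (2) clefts "a journal" — that matches what the question asks about.
Option (3) clefts "Tobias" — the subject (agent), not what was asked.
So the congruent reply is (2).

2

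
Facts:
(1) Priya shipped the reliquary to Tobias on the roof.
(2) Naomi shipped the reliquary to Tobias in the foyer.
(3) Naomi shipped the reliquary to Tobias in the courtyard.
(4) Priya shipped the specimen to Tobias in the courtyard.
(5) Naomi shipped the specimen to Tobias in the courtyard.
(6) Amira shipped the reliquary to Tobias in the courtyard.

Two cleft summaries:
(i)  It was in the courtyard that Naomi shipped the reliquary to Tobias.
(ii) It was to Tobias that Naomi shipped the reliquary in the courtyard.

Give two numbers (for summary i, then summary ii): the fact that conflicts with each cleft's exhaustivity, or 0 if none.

(i): focus "in the courtyard". Looking for same agent, thing, recipient (Naomi / the reliquary / Tobias) with some other setting — fact (2) has in the foyer there. Refuted.
(ii): focus "Tobias". No fact shares same agent, thing, setting (Naomi / the reliquary / in the courtyard) with a different recipient. 0.

2, 0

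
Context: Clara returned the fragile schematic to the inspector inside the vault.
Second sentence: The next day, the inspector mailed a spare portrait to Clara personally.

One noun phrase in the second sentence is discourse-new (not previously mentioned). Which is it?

"the inspector" and "Clara" in the second sentence are given — already mentioned in the context.
"a spare portrait" has no antecedent in the context; it is discourse-new (the indefinite article also signals a new referent).

a spare portrait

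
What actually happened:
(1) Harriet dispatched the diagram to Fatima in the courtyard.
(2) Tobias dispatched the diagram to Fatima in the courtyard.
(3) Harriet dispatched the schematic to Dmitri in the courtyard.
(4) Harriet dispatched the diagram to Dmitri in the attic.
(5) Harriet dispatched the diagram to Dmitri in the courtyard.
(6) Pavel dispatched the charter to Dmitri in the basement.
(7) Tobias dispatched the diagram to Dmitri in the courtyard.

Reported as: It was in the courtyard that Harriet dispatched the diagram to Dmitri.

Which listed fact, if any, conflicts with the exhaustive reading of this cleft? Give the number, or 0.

Focus of the cleft: "in the courtyard" (the setting). Presupposed background: same agent, thing, recipient (Harriet / the diagram / Dmitri).
Exhaustivity: in the courtyard is the only setting satisfying that background.
Fact (4) shares the background but with setting = in the attic; exhaustivity is violated.

4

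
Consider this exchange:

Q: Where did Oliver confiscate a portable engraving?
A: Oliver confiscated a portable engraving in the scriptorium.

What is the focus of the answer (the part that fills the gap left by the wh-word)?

in the scriptorium

The wh-word "where" asks about the location.
In the answer, "Oliver" and "a portable engraving" are given — repeated from the question.
The constituent filling the location gap is "in the scriptorium"; that is the focus and would carry nuclear stress.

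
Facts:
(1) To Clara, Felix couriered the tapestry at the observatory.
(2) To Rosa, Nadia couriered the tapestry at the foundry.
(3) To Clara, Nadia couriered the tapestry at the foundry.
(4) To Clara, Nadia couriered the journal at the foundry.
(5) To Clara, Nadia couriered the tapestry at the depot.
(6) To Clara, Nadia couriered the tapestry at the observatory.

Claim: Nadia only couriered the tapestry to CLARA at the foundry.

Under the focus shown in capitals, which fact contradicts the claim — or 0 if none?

The capitals mark "Clara" as focus. So "only" rules out other recipients, with the rest (Nadia as agent and the tapestry as thing and at the foundry as setting) as background.
Fact (2) matches on Nadia as agent and the tapestry as thing and at the foundry as setting, but has recipient = Rosa instead. That refutes the claim.

2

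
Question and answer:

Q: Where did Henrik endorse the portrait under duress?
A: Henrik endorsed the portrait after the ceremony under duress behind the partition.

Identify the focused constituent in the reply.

The wh-word "where" asks about the location.
In the answer, "Henrik", "the portrait" and "under duress" are given — repeated from the question.
"after the ceremony" is also new, but it specifies the time, which is not what the question asks about — so it is not the focus.
The constituent filling the location gap is "behind the partition"; that is the focus.

behind the partition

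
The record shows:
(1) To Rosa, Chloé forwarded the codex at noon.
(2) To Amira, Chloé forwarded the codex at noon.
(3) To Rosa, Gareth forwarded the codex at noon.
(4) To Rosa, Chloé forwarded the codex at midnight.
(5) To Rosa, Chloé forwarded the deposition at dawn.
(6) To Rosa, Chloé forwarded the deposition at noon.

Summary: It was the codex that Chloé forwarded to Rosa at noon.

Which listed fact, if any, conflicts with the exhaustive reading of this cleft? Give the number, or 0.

Focus of the cleft: "the codex" (the thing). Presupposed background: Chloé as agent and Rosa as recipient and at noon as setting.
Exhaustivity: the codex is the only thing satisfying that background.
But fact (6) also has Chloé as agent and Rosa as recipient and at noon as setting, with thing = the deposition — so the exhaustive reading fails.

6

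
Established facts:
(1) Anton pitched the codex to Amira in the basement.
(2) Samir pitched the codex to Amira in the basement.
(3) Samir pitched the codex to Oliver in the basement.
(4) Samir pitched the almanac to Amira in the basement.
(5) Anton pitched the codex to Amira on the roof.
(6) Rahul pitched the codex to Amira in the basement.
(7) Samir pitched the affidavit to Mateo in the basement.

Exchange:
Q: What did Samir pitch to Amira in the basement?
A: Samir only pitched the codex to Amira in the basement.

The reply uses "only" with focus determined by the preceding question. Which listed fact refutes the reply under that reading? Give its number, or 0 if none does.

The question "What did ...?" targets the thing, so in the reply the focus falls on "the codex".
So "only" ranges over things; the rest (Samir as agent and Amira as recipient and in the basement as setting) is presupposed.
Fact (4) keeps Samir as agent and Amira as recipient and in the basement as setting but has thing = the almanac; that refutes the reply.
(Fact (3) would refute a reading with focus on the recipient — but that is not what the question asks.)

4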